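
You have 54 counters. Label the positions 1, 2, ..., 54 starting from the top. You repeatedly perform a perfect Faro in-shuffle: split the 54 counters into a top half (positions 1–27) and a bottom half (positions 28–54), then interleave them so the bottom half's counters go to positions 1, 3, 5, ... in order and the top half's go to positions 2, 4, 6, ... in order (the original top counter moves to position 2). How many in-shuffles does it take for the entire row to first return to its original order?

20

The in-shuffle permutes the 54 positions with cycle lengths [4, 10, 20, 20].
Every counter is home exactly when every cycle has completed a whole number of laps, i.e. after lcm(4, 10, 20) = 20 in-shuffles.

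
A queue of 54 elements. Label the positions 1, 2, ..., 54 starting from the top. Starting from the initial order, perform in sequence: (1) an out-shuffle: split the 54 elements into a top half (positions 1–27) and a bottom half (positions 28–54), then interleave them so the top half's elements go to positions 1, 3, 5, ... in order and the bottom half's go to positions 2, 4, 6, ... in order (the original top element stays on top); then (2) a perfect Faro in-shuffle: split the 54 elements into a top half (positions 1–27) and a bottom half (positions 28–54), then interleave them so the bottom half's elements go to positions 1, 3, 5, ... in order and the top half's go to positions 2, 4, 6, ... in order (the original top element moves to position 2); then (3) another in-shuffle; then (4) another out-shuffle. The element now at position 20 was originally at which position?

12

Undo the operations in reverse order, starting from position 20:
  undo op 4 (out-shuffle, from bottom half): 20 ← 37
  undo op 3 (in-shuffle, from bottom half): 37 ← 46
  undo op 2 (in-shuffle, from top half): 46 ← 23
  undo op 1 (out-shuffle, from top half): 23 ← 12
So the element at position 20 came from original position 12.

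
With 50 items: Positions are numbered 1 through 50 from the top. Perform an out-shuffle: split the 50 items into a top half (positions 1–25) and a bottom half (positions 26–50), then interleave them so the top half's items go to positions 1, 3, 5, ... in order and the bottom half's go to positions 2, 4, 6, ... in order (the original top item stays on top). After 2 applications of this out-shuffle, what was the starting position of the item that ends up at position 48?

25

Work backwards from position 48, undoing one out-shuffle at a time:
48 ← 49 ← 25
So the item now at position 48 started at position 25.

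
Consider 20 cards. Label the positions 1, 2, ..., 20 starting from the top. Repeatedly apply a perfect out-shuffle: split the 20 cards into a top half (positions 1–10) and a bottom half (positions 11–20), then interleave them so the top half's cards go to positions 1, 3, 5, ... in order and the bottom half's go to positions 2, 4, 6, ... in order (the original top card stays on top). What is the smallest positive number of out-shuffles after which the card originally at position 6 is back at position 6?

Follow position 6 under repeated out-shuffles:
6 → 11 → 2 → 3 → 5 → 9 → 17 → 14 → 8 → 15 → 10 → 19 → 18 → 16 → 12 → 4 → 7 → 13 → 6
It first returns after 18 out-shuffles.

18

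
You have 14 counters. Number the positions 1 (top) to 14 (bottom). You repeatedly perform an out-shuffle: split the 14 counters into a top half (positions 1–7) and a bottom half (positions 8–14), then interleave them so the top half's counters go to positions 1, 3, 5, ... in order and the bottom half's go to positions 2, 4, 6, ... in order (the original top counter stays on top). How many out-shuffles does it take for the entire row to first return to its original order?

12

The out-shuffle permutes the 14 positions with cycle lengths [1, 1, 12].
Every counter is home exactly when every cycle has completed a whole number of laps, i.e. after lcm(1, 12) = 12 out-shuffles.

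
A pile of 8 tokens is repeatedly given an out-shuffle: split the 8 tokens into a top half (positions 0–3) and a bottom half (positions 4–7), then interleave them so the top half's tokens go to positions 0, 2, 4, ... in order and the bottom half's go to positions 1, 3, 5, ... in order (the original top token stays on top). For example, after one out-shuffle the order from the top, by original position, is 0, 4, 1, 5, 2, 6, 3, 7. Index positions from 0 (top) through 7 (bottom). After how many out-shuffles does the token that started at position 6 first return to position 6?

Follow position 6 under repeated out-shuffles:
6 → 5 → 3 → 6
It first returns after 3 out-shuffles.

3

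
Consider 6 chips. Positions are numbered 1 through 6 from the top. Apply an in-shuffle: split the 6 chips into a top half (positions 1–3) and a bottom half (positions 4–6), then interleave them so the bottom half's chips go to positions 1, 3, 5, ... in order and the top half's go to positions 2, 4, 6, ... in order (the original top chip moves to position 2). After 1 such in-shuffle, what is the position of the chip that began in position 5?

Track the chip's position through each in-shuffle:
5 → 3

3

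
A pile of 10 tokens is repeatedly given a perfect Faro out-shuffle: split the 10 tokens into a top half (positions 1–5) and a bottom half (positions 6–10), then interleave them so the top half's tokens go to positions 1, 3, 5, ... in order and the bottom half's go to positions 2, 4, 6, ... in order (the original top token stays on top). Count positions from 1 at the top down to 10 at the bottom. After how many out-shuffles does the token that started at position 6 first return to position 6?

Follow position 6 under repeated out-shuffles:
6 → 2 → 3 → 5 → 9 → 8 → 6
It first returns after 6 out-shuffles.

6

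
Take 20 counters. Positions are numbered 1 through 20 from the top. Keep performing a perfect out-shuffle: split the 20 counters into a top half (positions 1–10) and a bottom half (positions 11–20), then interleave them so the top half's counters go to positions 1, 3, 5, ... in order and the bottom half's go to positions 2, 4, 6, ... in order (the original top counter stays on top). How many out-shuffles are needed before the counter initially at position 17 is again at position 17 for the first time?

18

Follow position 17 under repeated out-shuffles:
17 → 14 → 8 → 15 → 10 → 19 → 18 → 16 → 12 → 4 → 7 → 13 → 6 → 11 → 2 → 3 → 5 → 9 → 17
It first returns after 18 out-shuffles.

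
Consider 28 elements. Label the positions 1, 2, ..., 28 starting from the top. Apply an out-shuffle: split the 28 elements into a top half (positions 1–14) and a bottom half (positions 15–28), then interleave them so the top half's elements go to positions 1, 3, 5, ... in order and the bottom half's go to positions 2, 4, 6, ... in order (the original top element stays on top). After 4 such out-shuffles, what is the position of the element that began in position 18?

Track the element's position through each out-shuffle:
18 → 8 → 15 → 2 → 3

3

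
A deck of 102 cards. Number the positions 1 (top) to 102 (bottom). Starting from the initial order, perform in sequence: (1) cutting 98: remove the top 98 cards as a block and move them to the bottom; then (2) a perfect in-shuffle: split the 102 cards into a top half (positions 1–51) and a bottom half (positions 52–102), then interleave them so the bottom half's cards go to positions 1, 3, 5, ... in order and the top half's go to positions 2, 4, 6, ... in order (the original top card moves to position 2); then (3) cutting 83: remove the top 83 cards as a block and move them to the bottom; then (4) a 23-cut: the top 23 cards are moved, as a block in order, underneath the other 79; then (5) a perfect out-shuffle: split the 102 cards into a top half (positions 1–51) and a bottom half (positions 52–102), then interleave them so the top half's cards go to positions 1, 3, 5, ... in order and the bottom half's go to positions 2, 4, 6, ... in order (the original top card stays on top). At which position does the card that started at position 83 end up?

Track the card from position 83 forward through each operation:
  after op 1 (cut 98): 83 → 87
  after op 2 (in-shuffle): 87 → 71
  after op 3 (cut 83): 71 → 90
  after op 4 (cut 23): 90 → 67
  after op 5 (out-shuffle): 67 → 32

32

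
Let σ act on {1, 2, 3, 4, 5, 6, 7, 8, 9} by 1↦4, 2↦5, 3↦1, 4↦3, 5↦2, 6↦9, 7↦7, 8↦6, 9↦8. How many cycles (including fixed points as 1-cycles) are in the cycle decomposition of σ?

Cycle decomposition: (1 4 3) (2 5) (6 9 8) (7).
4 cycles.

4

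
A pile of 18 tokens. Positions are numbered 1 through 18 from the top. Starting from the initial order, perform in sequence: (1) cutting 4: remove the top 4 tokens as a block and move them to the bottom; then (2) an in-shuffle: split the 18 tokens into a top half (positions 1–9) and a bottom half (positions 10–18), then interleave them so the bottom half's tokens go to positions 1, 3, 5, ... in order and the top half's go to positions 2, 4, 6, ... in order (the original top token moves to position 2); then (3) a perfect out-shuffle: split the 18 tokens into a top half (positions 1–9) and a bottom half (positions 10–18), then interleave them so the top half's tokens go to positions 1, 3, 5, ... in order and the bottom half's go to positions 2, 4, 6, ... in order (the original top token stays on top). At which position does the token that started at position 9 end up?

Track the token from position 9 forward through each operation:
  after op 1 (cut 4): 9 → 5
  after op 2 (in-shuffle): 5 → 10
  after op 3 (out-shuffle): 10 → 2

2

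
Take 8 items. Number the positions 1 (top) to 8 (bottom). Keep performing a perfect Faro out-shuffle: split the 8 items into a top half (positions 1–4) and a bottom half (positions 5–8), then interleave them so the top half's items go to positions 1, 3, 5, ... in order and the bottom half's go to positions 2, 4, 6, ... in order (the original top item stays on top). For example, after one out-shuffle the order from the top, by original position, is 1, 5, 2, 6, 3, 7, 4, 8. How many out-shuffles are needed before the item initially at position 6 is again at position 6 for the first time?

Follow position 6 under repeated out-shuffles:
6 → 4 → 7 → 6
It first returns after 3 out-shuffles.

3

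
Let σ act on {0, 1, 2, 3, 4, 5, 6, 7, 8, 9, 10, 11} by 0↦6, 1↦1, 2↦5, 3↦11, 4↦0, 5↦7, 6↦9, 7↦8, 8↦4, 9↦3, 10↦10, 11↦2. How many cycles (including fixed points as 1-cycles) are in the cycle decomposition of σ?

Cycle decomposition: (0 6 9 3 11 2 5 7 8 4) (1) (10).
3 cycles.

3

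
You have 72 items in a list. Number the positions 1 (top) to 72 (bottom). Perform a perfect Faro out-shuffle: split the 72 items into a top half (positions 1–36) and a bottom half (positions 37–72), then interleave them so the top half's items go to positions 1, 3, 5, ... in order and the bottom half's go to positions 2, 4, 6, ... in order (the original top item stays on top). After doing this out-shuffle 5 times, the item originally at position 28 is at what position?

Track the item's position through each out-shuffle:
28 → 55 → 38 → 4 → 7 → 13

13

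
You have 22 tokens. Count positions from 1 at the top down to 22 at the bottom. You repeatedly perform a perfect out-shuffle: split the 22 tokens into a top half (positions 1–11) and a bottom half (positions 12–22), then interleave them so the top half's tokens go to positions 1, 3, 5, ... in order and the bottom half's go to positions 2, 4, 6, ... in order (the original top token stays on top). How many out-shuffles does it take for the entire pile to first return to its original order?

6

The out-shuffle permutes the 22 positions with cycle lengths [1, 1, 2, 3, 3, 6, 6].
Every token is home exactly when every cycle has completed a whole number of laps, i.e. after lcm(1, 2, 3, 6) = 6 out-shuffles.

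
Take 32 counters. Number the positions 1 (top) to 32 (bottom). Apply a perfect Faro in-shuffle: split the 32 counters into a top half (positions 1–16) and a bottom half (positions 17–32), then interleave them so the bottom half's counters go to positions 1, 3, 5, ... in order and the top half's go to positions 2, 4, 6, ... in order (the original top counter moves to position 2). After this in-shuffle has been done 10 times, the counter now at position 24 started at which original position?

Work backwards from position 24, undoing one in-shuffle at a time:
24 ← 12 ← 6 ← 3 ← 18 ← 9 ← 21 ← 27 ← 30 ← 15 ← 24
So the counter now at position 24 started at position 24.

24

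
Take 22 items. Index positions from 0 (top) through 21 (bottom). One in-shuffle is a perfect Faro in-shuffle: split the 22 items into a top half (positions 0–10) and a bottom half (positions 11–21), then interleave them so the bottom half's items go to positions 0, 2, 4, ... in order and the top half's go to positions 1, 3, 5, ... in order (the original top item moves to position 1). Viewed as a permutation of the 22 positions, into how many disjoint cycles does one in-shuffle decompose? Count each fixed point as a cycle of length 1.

Trace each unvisited position around until it returns:
(0 1 3 7 15 8 ... len 11) (4 9 19 16 10 21 ... len 11)
2 cycles in total.

2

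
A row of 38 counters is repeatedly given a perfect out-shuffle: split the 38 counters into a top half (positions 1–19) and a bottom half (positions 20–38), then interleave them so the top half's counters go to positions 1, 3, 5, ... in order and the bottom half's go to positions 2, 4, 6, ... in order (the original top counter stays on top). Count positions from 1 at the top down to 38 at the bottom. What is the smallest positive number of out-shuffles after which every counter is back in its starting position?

The out-shuffle permutes the 38 positions with cycle lengths [1, 1, 36].
Every counter is home exactly when every cycle has completed a whole number of laps, i.e. after lcm(1, 36) = 36 out-shuffles.

36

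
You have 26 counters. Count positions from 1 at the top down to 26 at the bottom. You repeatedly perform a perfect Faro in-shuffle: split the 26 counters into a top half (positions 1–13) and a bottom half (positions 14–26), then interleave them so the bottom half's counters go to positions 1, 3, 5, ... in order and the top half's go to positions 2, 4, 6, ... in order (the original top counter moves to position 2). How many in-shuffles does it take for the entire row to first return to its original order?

The in-shuffle permutes the 26 positions with cycle lengths [2, 6, 18].
Every counter is home exactly when every cycle has completed a whole number of laps, i.e. after lcm(2, 6, 18) = 18 in-shuffles.

18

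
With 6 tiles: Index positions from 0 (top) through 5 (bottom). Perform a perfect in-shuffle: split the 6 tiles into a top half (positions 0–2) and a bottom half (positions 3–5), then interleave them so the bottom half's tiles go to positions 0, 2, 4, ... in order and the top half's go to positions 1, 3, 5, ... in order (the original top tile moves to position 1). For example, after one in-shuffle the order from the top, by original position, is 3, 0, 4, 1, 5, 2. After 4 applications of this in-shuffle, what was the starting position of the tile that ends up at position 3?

1

Work backwards from position 3, undoing one in-shuffle at a time:
3 ← 1 ← 0 ← 3 ← 1
So the tile now at position 3 started at position 1.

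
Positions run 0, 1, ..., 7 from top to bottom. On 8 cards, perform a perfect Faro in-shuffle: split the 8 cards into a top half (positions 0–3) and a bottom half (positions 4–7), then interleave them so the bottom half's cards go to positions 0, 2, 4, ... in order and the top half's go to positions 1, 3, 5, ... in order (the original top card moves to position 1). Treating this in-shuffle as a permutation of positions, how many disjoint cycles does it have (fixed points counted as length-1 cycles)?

2

Trace each unvisited position around until it returns:
(0 1 3 7 6 4) (2 5)
2 cycles in total.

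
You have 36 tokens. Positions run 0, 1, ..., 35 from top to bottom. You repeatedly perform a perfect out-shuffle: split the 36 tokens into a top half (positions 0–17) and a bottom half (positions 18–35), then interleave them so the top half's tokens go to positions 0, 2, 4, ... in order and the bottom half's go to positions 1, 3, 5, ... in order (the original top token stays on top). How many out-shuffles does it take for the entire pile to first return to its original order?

12

The out-shuffle permutes the 36 positions with cycle lengths [1, 1, 3, 3, 4, 12, 12].
Every token is home exactly when every cycle has completed a whole number of laps, i.e. after lcm(1, 3, 4, 12) = 12 out-shuffles.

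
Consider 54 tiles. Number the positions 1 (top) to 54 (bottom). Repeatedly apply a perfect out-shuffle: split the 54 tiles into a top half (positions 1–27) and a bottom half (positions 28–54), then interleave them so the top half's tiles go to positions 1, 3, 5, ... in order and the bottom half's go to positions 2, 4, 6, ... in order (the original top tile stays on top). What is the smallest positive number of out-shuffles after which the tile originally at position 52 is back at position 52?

Follow position 52 under repeated out-shuffles:
52 → 50 → 46 → 38 → 22 → 43 → 32 → 10 → ... → 52 (length 52)
It first returns after 52 out-shuffles.

52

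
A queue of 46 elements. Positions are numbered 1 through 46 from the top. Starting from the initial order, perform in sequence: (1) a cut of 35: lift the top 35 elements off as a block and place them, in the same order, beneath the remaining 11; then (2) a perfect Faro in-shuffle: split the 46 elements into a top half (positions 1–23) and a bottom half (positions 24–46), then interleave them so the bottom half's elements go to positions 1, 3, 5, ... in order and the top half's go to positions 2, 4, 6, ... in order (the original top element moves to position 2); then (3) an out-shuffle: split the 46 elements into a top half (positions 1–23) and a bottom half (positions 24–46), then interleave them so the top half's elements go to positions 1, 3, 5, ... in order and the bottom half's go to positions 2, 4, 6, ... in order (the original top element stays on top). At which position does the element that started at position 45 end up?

Track the element from position 45 forward through each operation:
  after op 1 (cut 35): 45 → 10
  after op 2 (in-shuffle): 10 → 20
  after op 3 (out-shuffle): 20 → 39

39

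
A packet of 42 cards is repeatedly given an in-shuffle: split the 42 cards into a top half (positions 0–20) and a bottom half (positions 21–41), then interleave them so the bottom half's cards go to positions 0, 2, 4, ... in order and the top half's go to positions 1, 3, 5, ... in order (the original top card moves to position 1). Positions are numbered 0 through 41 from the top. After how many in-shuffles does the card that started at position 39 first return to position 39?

14

Follow position 39 under repeated in-shuffles:
39 → 36 → 30 → 18 → 37 → 32 → 22 → 2 → 5 → 11 → 23 → 4 → 9 → 19 → 39
It first returns after 14 in-shuffles.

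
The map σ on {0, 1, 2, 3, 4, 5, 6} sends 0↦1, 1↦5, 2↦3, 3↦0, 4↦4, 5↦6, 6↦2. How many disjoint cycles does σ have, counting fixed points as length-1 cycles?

2

Cycle decomposition: (0 1 5 6 2 3) (4).
2 cycles.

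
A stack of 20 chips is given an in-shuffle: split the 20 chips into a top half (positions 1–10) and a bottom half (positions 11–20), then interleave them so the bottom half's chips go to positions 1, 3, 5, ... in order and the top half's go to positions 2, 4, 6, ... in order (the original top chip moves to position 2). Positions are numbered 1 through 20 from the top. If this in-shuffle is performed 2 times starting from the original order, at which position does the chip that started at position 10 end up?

Track the chip's position through each in-shuffle:
10 → 20 → 19

19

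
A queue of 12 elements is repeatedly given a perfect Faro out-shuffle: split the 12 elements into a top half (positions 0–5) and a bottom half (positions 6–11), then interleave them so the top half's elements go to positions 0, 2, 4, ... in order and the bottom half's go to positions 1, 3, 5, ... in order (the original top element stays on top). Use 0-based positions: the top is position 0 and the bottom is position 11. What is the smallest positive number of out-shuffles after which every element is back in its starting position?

The out-shuffle permutes the 12 positions with cycle lengths [1, 1, 10].
Every element is home exactly when every cycle has completed a whole number of laps, i.e. after lcm(1, 10) = 10 out-shuffles.

10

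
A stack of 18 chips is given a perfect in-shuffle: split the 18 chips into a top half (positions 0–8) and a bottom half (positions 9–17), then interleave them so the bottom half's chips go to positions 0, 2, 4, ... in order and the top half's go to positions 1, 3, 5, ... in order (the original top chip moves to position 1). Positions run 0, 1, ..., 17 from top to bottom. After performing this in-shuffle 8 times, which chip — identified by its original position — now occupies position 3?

10

Work backwards from position 3, undoing one in-shuffle at a time:
3 ← 1 ← 0 ← 9 ← 4 ← 11 ← 5 ← 2 ← 10
So the chip now at position 3 started at position 10.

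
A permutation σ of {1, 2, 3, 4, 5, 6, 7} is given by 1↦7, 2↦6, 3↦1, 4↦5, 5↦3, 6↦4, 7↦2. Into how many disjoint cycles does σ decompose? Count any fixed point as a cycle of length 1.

Cycle decomposition: (1 7 2 6 4 5 3).
1 cycle.

1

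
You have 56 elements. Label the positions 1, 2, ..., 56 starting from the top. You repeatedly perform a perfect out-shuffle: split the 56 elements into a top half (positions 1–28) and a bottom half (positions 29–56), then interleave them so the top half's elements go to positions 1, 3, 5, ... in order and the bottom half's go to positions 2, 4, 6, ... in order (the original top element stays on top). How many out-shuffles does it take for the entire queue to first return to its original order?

The out-shuffle permutes the 56 positions with cycle lengths [1, 1, 4, 10, 20, 20].
Every element is home exactly when every cycle has completed a whole number of laps, i.e. after lcm(1, 4, 10, 20) = 20 out-shuffles.

20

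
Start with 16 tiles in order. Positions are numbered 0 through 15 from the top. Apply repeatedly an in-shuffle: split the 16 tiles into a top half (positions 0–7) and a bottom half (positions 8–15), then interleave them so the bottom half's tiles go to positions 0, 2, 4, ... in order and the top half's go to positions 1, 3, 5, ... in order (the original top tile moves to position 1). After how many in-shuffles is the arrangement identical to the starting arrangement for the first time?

The in-shuffle permutes the 16 positions with cycle lengths [8, 8].
Every tile is home exactly when every cycle has completed a whole number of laps, i.e. after lcm(8) = 8 in-shuffles.

8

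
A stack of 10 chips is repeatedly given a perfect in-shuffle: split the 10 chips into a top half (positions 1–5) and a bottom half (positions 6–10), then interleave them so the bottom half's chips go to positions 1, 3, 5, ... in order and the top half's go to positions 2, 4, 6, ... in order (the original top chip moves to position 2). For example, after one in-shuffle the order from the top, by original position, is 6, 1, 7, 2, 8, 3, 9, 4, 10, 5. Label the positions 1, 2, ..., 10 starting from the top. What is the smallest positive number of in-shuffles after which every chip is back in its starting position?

10

The in-shuffle permutes the 10 positions with cycle lengths [10].
Every chip is home exactly when every cycle has completed a whole number of laps, i.e. after lcm(10) = 10 in-shuffles.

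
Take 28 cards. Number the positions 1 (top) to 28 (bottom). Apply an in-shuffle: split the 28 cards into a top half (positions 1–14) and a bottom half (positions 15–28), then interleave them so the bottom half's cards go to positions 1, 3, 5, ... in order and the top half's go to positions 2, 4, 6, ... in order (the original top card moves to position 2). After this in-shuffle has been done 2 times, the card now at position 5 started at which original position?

Work backwards from position 5, undoing one in-shuffle at a time:
5 ← 17 ← 23
So the card now at position 5 started at position 23.

23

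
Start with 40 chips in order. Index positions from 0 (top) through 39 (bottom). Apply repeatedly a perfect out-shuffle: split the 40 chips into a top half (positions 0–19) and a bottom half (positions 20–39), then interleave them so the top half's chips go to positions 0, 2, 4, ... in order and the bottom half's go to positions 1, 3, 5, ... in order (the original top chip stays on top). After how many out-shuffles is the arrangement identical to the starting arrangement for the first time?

12

The out-shuffle permutes the 40 positions with cycle lengths [1, 1, 2, 12, 12, 12].
Every chip is home exactly when every cycle has completed a whole number of laps, i.e. after lcm(1, 2, 12) = 12 out-shuffles.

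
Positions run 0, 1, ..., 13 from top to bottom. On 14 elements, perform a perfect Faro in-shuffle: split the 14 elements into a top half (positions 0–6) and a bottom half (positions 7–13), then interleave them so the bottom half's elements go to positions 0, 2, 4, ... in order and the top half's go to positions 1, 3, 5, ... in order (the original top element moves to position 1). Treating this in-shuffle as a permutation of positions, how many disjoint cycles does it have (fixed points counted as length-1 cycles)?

4

Trace each unvisited position around until it returns:
(0 1 3 7) (2 5 11 8) (4 9) (6 13 12 10)
4 cycles in total.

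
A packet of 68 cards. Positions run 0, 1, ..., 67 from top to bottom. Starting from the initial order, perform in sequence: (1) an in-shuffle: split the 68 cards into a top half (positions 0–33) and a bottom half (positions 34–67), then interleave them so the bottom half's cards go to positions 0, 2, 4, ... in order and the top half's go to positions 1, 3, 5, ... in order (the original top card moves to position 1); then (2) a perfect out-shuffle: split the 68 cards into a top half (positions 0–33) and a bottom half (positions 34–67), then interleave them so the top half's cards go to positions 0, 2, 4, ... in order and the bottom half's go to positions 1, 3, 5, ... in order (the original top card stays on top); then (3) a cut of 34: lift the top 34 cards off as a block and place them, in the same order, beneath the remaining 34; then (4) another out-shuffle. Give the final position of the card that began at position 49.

Track the card from position 49 forward through each operation:
  after op 1 (in-shuffle): 49 → 30
  after op 2 (out-shuffle): 30 → 60
  after op 3 (cut 34): 60 → 26
  after op 4 (out-shuffle): 26 → 52

52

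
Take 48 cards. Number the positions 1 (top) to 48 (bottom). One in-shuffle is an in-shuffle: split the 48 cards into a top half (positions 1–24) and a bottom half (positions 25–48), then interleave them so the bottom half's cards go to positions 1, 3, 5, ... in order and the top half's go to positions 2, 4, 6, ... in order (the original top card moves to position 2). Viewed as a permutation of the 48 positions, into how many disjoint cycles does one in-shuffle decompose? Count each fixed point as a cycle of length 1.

Trace each unvisited position around until it returns:
(1 2 4 8 16 32 ... len 21) (3 6 12 24 48 47 ... len 21) (7 14 28) (21 42 35)
4 cycles in total.

4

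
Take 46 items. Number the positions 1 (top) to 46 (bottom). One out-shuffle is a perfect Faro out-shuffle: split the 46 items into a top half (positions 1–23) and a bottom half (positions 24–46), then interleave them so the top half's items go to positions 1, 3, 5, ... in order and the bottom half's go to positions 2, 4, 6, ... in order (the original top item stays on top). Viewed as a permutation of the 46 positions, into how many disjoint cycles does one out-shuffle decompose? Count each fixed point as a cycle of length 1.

Trace each unvisited position around until it returns:
(1) (2 3 5 9 17 33 ... len 12) (4 7 13 25) (6 11 21 41 36 26) (8 15 29 12 23 45 ... len 12) (10 19 37 28) (16 31) (22 43 40 34) ... plus 1 more
9 cycles in total.

9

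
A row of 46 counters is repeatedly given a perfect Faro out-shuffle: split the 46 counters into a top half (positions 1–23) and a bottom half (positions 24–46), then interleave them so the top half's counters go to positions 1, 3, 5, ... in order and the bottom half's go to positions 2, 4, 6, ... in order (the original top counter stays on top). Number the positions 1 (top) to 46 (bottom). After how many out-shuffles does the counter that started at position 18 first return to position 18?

Follow position 18 under repeated out-shuffles:
18 → 35 → 24 → 2 → 3 → 5 → 9 → 17 → 33 → 20 → 39 → 32 → 18
It first returns after 12 out-shuffles.

12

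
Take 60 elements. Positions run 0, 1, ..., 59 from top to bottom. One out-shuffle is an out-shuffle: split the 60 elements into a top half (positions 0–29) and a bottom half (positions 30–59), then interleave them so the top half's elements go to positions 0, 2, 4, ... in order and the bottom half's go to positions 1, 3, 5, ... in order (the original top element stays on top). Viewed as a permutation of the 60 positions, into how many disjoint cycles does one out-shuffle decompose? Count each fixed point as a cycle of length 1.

Trace each unvisited position around until it returns:
(0) (1 2 4 8 16 32 ... len 58) (59)
3 cycles in total.

3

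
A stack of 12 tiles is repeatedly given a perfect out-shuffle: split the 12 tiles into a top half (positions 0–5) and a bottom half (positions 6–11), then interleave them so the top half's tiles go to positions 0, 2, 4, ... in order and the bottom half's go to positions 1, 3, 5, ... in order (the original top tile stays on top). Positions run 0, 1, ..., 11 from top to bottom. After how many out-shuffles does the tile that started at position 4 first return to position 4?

Follow position 4 under repeated out-shuffles:
4 → 8 → 5 → 10 → 9 → 7 → 3 → 6 → 1 → 2 → 4
It first returns after 10 out-shuffles.

10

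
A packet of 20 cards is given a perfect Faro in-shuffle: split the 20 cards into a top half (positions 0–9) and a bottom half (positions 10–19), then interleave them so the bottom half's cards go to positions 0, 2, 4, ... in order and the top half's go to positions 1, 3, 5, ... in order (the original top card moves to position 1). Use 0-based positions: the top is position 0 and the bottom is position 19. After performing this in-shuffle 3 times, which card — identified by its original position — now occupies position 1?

Work backwards from position 1, undoing one in-shuffle at a time:
1 ← 0 ← 10 ← 15
So the card now at position 1 started at position 15.

15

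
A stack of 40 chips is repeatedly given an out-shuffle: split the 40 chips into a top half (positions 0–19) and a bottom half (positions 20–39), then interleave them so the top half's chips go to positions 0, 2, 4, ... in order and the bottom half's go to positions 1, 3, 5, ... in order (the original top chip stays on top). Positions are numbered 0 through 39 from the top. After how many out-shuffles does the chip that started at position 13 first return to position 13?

2

Follow position 13 under repeated out-shuffles:
13 → 26 → 13
It first returns after 2 out-shuffles.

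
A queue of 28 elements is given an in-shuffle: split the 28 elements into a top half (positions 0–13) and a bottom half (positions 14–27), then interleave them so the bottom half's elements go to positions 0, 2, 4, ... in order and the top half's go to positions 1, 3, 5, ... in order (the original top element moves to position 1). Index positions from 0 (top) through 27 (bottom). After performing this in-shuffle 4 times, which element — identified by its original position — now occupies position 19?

Work backwards from position 19, undoing one in-shuffle at a time:
19 ← 9 ← 4 ← 16 ← 22
So the element now at position 19 started at position 22.

22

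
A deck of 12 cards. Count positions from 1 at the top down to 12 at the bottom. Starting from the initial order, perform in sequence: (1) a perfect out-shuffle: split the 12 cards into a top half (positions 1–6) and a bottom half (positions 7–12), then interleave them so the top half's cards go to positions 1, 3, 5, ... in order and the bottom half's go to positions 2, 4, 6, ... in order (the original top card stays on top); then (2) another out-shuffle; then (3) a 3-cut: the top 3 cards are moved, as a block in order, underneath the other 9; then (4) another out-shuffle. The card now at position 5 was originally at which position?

5

Undo the operations in reverse order, starting from position 5:
  undo op 4 (out-shuffle, from top half): 5 ← 3
  undo op 3 (cut 3): 3 ← 6
  undo op 2 (out-shuffle, from bottom half): 6 ← 9
  undo op 1 (out-shuffle, from top half): 9 ← 5
So the card at position 5 came from original position 5.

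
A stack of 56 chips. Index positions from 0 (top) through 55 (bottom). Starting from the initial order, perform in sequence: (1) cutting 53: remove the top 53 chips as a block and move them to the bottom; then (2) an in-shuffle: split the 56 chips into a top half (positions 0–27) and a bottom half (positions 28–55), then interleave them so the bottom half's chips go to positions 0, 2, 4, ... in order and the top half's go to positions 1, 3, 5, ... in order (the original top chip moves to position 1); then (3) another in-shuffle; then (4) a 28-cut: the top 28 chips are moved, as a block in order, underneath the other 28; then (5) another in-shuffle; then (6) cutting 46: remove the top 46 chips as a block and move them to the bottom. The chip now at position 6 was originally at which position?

Undo the operations in reverse order, starting from position 6:
  undo op 6 (cut 46): 6 ← 52
  undo op 5 (in-shuffle, from bottom half): 52 ← 54
  undo op 4 (cut 28): 54 ← 26
  undo op 3 (in-shuffle, from bottom half): 26 ← 41
  undo op 2 (in-shuffle, from top half): 41 ← 20
  undo op 1 (cut 53): 20 ← 17
So the chip at position 6 came from original position 17.

17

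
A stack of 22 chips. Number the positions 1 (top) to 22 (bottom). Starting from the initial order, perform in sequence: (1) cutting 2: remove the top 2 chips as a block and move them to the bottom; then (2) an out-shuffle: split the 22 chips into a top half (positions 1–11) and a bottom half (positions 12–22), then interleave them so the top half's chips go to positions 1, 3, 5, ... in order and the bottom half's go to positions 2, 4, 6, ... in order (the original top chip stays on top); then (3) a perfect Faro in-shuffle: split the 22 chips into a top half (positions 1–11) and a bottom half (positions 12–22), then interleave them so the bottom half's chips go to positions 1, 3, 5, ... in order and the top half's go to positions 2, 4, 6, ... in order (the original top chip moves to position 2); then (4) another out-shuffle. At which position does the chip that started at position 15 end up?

15

Track the chip from position 15 forward through each operation:
  after op 1 (cut 2): 15 → 13
  after op 2 (out-shuffle): 13 → 4
  after op 3 (in-shuffle): 4 → 8
  after op 4 (out-shuffle): 8 → 15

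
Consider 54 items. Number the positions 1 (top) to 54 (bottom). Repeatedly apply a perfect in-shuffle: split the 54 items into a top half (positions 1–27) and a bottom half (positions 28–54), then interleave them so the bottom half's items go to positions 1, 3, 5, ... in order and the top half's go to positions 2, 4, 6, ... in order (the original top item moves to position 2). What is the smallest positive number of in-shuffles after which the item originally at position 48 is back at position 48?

20

Follow position 48 under repeated in-shuffles:
48 → 41 → 27 → 54 → 53 → 51 → 47 → 39 → 23 → 46 → 37 → 19 → 38 → 21 → 42 → 29 → 3 → 6 → 12 → 24 → 48
It first returns after 20 in-shuffles.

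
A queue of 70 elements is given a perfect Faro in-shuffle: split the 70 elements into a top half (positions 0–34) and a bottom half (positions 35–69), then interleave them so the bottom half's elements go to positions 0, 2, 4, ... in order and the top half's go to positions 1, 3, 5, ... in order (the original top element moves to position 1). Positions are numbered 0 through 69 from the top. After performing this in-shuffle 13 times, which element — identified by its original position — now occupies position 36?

3

Work backwards from position 36, undoing one in-shuffle at a time:
36 ← 53 ← 26 ← 48 ← 59 ← ... ← 3 (13 steps).
So the element now at position 36 started at position 3.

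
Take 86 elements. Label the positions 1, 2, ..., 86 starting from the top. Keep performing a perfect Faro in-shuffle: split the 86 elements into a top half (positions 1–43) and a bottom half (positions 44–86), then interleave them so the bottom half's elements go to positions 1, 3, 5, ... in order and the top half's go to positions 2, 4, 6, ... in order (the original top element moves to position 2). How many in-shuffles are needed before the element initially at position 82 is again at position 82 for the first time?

Follow position 82 under repeated in-shuffles:
82 → 77 → 67 → 47 → 7 → 14 → 28 → 56 → ... → 82 (length 28)
It first returns after 28 in-shuffles.

28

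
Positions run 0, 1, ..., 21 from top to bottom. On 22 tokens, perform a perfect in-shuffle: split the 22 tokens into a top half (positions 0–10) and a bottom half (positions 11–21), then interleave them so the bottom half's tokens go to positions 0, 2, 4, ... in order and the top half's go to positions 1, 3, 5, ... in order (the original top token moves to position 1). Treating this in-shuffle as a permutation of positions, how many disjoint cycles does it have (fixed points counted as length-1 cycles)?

2

Trace each unvisited position around until it returns:
(0 1 3 7 15 8 ... len 11) (4 9 19 16 10 21 ... len 11)
2 cycles in total.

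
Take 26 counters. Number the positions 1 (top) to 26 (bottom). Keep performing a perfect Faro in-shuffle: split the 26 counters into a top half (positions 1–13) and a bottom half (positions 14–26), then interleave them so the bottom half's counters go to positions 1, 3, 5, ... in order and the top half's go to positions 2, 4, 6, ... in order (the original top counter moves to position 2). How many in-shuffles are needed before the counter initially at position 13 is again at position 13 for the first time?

Follow position 13 under repeated in-shuffles:
13 → 26 → 25 → 23 → 19 → 11 → 22 → 17 → 7 → 14 → 1 → 2 → 4 → 8 → 16 → 5 → 10 → 20 → 13
It first returns after 18 in-shuffles.

18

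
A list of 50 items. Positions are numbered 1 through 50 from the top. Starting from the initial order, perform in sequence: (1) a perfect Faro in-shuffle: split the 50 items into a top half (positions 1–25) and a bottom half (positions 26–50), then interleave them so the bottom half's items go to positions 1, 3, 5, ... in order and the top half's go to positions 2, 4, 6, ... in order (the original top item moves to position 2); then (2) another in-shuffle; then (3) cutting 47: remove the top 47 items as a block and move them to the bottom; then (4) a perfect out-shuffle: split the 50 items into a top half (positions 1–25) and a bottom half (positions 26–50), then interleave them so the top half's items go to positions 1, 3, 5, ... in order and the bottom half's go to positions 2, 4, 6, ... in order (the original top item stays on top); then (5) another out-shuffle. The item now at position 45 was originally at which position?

15

Undo the operations in reverse order, starting from position 45:
  undo op 5 (out-shuffle, from top half): 45 ← 23
  undo op 4 (out-shuffle, from top half): 23 ← 12
  undo op 3 (cut 47): 12 ← 9
  undo op 2 (in-shuffle, from bottom half): 9 ← 30
  undo op 1 (in-shuffle, from top half): 30 ← 15
So the item at position 45 came from original position 15.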